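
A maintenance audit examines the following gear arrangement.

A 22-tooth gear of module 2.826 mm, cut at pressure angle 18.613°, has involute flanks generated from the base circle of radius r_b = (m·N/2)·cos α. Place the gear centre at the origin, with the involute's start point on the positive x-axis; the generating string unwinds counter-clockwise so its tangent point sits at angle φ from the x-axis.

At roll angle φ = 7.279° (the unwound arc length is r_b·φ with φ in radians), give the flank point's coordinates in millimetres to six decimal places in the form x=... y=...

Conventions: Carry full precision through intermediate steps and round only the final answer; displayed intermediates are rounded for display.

topology: single-mesh involute geometry — m = 2.826, N = 22
pitch radius r_p = m·N/2 = 2.826·22/2 = 31.086000
base radius r_b = r_p·cos α = 31.086000·cos 18.613° = 29.460078
roll angle φ = 7.279° = 0.12704252 rad
x = r_b·(cos φ + φ·sin φ) = 29.696860
y = r_b·(sin φ − φ·cos φ) = 0.020103

x=29.696860 y=0.020103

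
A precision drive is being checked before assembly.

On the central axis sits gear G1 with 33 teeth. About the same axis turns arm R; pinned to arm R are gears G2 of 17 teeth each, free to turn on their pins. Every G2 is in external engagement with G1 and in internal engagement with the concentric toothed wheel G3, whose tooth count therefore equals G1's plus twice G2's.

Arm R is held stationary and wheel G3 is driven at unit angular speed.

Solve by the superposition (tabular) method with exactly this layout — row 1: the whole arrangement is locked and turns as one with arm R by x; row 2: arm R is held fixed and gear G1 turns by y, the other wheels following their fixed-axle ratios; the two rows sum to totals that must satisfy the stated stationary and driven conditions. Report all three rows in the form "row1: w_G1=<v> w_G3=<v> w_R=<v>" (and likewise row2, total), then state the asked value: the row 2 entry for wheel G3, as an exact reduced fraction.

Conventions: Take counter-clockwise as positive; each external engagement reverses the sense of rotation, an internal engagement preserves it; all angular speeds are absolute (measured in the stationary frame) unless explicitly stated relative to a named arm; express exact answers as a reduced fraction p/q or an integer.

recognized (axles ride arm R): planetary set, 33/17/67 teeth
row 1: whole set turns with the arm by x
row 2 — arm fixed, fixed-axis ratios: sun y, ring −(33/67)·y, arm 0
boundary: total ω_arm = x = 0 and total ω_ring = x − (33/67)·y = 1  ⇒  y = -67/33, x = 0
row 2 ring = −(33/67)·(-67/33) = 1
totals (row 1 + row 2): sun 0 + (-67/33) = -67/33, ring 0 + 1 = 1, arm 0 + 0 = 0
asked cell (row2, ring) = 1

row1: w_G1=0 w_G3=0 w_R=0
row2: w_G1=-67/33 w_G3=1 w_R=0
total: w_G1=-67/33 w_G3=1 w_R=0
asked value: 1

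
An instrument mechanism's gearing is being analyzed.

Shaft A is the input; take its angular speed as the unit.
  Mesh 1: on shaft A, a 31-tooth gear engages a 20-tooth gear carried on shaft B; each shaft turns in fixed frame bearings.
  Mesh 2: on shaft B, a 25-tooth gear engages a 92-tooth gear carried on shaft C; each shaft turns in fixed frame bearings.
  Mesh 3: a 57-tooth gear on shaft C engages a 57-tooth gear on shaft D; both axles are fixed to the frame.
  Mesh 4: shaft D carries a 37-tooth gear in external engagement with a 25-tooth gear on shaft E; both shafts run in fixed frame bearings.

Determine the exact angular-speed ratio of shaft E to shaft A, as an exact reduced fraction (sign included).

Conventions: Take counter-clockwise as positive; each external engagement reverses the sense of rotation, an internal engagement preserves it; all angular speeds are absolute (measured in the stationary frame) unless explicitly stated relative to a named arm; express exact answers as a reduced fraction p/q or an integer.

class = fixed-axis compound train [4 meshes; 4 ratios multiply, 4 sense flips]
mesh 1 [31T→20T]: running ratio 31/20, sense −
mesh 2 [25T→92T]: running ratio 155/368, sense +
mesh 3 [57T→57T]: running ratio 155/368, sense −
mesh 4 [37T→25T]: running ratio 1147/1840, sense +
ω_out/ω_in = 1147/1840

1147/1840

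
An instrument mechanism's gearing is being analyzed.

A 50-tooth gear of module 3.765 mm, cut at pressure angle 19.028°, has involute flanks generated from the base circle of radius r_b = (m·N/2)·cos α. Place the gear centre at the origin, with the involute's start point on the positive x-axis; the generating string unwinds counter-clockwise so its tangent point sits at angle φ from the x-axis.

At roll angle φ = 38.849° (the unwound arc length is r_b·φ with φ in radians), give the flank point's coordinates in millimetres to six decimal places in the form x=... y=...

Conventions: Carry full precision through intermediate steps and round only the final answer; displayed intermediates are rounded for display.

recognized (one wheel, involute flank): single-mesh tooth geometry, m = 3.765, N = 50
pitch radius r_p = m·N/2 = 3.765·50/2 = 94.125000
base radius r_b = r_p·cos α = 94.125000·cos 19.028° = 88.981950
roll angle φ = 38.849° = 0.67804296 rad
x = r_b·(cos φ + φ·sin φ) = 107.144755
y = r_b·(sin φ − φ·cos φ) = 8.827810

x=107.144755 y=8.827810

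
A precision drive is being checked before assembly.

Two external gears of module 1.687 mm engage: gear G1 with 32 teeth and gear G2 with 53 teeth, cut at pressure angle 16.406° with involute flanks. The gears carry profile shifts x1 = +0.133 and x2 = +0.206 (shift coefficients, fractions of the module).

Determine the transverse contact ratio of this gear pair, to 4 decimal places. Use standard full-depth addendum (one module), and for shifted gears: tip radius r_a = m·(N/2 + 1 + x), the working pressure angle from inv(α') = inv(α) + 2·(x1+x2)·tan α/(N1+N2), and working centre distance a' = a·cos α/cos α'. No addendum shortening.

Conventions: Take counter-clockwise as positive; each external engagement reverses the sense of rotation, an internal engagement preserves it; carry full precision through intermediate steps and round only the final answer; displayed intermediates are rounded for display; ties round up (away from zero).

single-mesh involute tooth geometry (32T engaging 53T at module 1.687)
base radii: r_b1 = 25.893005, r_b2 = 42.885289
tip radii: r_a1 = 28.903371, r_a2 = 46.740022
inv(α') = inv(16.406°) + 2·(+0.133+0.206)·tan α/(32+53) = 0.01043959  ⇒  α' = 17.82405°
a' = a·cos α / cos α' = 71.6975·cos 16.406°/cos 17.82405° = 72.246030
action lengths: √(r_a1²−r_b1²) = 12.843565, √(r_a2²−r_b2²) = 18.587137
base pitch p_b = π·m·cos α = 5.084080
CR = (12.843565 + 18.587137 − 72.246030·sin 17.82405°)/5.084080 = 1.832497
contact ratio ≈ 1.8325

1.8325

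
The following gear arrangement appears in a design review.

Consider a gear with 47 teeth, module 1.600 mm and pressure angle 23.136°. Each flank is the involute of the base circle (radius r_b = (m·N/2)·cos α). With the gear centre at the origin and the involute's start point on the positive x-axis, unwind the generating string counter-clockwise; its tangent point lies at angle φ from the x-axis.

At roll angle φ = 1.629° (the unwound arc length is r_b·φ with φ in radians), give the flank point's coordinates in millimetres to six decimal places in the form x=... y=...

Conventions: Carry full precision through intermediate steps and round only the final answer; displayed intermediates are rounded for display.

x=34.589984 y=0.000265

single-mesh involute tooth geometry (47T wheel at module 1.600)
pitch radius r_p = m·N/2 = 1.600·47/2 = 37.600000
base radius r_b = r_p·cos α = 37.600000·cos 23.136° = 34.576013
roll angle φ = 1.629° = 0.02843141 rad
x = r_b·(cos φ + φ·sin φ) = 34.589984
y = r_b·(sin φ − φ·cos φ) = 0.000265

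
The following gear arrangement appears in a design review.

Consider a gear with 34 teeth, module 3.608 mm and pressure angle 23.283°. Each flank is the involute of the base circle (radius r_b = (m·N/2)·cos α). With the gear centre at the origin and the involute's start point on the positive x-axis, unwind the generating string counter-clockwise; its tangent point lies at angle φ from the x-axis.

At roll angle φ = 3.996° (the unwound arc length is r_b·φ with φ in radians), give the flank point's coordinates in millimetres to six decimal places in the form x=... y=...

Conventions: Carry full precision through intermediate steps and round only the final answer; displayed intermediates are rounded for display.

x=56.477882 y=0.006368

single-mesh involute tooth geometry (34T wheel at module 3.608)
pitch radius r_p = m·N/2 = 3.608·34/2 = 61.336000
base radius r_b = r_p·cos α = 61.336000·cos 23.283° = 56.341023
roll angle φ = 3.996° = 0.06974336 rad
x = r_b·(cos φ + φ·sin φ) = 56.477882
y = r_b·(sin φ − φ·cos φ) = 0.006368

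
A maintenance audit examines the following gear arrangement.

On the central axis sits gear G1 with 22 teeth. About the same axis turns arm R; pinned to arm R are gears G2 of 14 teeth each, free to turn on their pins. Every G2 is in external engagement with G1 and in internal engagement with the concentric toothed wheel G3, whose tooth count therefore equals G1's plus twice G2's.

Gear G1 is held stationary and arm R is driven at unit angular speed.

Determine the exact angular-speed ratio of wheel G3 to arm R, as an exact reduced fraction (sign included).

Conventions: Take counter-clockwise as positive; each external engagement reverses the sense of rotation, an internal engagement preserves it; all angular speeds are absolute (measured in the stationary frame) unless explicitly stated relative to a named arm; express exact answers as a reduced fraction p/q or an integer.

recognized (axles ride arm R): planetary set, 22/14/50 teeth
ring teeth: 22 + 2·14 = 50
22(ω_sun−ω_arm) = −50(ω_ring−ω_arm),  ω_sun = 0, ω_arm = 1
ω_ring = 1 − (22/50)(0−1) = 36/25
ω_out/ω_in = 36/25

36/25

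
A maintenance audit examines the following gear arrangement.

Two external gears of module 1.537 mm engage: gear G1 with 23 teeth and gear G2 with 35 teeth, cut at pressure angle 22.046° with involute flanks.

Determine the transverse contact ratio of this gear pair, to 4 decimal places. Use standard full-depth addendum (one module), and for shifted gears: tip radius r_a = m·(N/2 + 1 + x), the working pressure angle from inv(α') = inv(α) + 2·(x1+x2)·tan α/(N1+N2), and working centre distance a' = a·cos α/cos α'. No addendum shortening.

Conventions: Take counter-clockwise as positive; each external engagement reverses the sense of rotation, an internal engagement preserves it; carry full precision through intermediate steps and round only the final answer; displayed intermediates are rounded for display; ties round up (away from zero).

1.5593

recognized (one external pair, fixed centres): single-mesh tooth geometry, m = 1.537, N1 = 23, N2 = 35
base radii: r_b1 = 16.383117, r_b2 = 24.930830
tip radii: r_a1 = 19.212500, r_a2 = 28.434500
no profile shift: α' = α, a' = a
action lengths: √(r_a1²−r_b1²) = 10.035618, √(r_a2²−r_b2²) = 13.673862
base pitch p_b = π·m·cos α = 4.475572
CR = (10.035618 + 13.673862 − 44.573000·sin 22.04600°)/4.475572 = 1.559346
contact ratio ≈ 1.5593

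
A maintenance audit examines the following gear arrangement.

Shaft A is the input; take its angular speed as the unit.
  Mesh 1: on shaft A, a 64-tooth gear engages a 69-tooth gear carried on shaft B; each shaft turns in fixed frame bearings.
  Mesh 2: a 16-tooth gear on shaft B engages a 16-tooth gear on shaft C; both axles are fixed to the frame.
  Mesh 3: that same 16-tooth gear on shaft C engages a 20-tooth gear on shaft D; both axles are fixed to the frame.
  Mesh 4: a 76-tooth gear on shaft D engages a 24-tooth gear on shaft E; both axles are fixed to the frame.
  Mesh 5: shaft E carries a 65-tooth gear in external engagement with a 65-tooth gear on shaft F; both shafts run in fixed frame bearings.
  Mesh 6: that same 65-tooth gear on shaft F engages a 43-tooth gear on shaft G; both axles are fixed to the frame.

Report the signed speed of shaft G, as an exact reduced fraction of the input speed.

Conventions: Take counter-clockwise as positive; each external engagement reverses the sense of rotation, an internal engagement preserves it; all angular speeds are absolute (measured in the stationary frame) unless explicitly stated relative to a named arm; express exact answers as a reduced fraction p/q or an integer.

6-mesh fixed-axis compound train (all bearings frame-fixed)
mesh 1 [64T→69T]: |ω|/ω_in = 1×64/69 = 64/69, sense flips to −
mesh 2 [16T→16T]: |ω|/ω_in = (64/69)×16/16 = 64/69, sense flips to +
mesh 3 [16T→20T]: |ω|/ω_in = (64/69)×16/20 = 256/345, sense flips to −
mesh 4 [76T→24T]: |ω|/ω_in = (256/345)×76/24 = 2432/1035, sense flips to +
mesh 5 [65T→65T]: |ω|/ω_in = (2432/1035)×65/65 = 2432/1035, sense flips to −
mesh 6 [65T→43T]: |ω|/ω_in = (2432/1035)×65/43 = 31616/8901, sense flips to +
signed output speed (× input speed) = 31616/8901

31616/8901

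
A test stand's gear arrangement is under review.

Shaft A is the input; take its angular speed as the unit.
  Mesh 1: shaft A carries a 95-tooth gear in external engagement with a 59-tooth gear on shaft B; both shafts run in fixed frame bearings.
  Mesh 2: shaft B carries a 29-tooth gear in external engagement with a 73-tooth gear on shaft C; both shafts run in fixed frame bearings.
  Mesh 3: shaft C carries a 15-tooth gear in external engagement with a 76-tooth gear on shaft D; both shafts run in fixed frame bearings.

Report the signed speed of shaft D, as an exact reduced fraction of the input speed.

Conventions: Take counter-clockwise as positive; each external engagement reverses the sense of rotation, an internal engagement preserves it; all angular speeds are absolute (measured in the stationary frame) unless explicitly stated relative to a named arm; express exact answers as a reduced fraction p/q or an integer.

-2175/17228

3-mesh fixed-axis compound train (all bearings frame-fixed)
mesh 1 [95T→59T]: |ω|/ω_in = 1×95/59 = 95/59, sense flips to −
mesh 2 [29T→73T]: |ω|/ω_in = (95/59)×29/73 = 2755/4307, sense flips to +
mesh 3 [15T→76T]: |ω|/ω_in = (2755/4307)×15/76 = 2175/17228, sense flips to −
signed output speed (× input speed) = -2175/17228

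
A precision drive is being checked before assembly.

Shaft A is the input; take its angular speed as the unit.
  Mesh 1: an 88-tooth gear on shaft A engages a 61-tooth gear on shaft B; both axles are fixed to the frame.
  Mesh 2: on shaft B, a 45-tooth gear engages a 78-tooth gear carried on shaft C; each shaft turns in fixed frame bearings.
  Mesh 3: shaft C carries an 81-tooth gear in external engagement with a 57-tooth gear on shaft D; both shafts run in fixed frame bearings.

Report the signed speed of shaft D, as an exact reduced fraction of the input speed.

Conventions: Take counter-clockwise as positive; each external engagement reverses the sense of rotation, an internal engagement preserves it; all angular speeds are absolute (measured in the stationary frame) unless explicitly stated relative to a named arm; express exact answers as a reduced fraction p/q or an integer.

-17820/15067

3-mesh fixed-axis compound train (all bearings frame-fixed)
mesh 1 [88T→61T]: |ω|/ω_in = 1×88/61 = 88/61, sense flips to −
mesh 2 [45T→78T]: |ω|/ω_in = (88/61)×45/78 = 660/793, sense flips to +
mesh 3 [81T→57T]: |ω|/ω_in = (660/793)×81/57 = 17820/15067, sense flips to −
signed output speed (× input speed) = -17820/15067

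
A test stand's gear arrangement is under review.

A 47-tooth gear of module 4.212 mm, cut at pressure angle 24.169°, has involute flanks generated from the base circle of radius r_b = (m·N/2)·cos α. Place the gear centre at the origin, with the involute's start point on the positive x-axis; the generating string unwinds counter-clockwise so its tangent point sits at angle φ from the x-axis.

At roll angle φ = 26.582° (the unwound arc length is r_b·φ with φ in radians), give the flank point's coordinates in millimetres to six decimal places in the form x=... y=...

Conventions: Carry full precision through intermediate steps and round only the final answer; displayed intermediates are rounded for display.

x=99.507482 y=2.941784

topology: single-mesh involute geometry — m = 4.212, N = 47
pitch radius r_p = m·N/2 = 4.212·47/2 = 98.982000
base radius r_b = r_p·cos α = 98.982000·cos 24.169° = 90.305413
roll angle φ = 26.582° = 0.46394342 rad
x = r_b·(cos φ + φ·sin φ) = 99.507482
y = r_b·(sin φ − φ·cos φ) = 2.941784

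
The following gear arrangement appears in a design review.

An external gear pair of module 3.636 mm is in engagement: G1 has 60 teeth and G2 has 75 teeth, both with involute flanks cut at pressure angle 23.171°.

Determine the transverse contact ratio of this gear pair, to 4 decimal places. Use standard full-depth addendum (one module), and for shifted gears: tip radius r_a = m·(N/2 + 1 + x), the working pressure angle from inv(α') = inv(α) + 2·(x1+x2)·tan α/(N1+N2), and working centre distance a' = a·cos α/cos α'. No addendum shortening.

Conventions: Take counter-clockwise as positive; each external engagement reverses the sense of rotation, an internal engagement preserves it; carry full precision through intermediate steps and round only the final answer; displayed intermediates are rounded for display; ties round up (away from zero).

1.6387

single-mesh involute tooth geometry (60T engaging 75T at module 3.636)
base radii: r_b1 = 100.281020, r_b2 = 125.351275
tip radii: r_a1 = 112.716000, r_a2 = 139.986000
no profile shift: α' = α, a' = a
action lengths: √(r_a1²−r_b1²) = 51.464685, √(r_a2²−r_b2²) = 62.314831
base pitch p_b = π·m·cos α = 10.501404
CR = (51.464685 + 62.314831 − 245.430000·sin 23.17100°)/10.501404 = 1.638690
contact ratio ≈ 1.6387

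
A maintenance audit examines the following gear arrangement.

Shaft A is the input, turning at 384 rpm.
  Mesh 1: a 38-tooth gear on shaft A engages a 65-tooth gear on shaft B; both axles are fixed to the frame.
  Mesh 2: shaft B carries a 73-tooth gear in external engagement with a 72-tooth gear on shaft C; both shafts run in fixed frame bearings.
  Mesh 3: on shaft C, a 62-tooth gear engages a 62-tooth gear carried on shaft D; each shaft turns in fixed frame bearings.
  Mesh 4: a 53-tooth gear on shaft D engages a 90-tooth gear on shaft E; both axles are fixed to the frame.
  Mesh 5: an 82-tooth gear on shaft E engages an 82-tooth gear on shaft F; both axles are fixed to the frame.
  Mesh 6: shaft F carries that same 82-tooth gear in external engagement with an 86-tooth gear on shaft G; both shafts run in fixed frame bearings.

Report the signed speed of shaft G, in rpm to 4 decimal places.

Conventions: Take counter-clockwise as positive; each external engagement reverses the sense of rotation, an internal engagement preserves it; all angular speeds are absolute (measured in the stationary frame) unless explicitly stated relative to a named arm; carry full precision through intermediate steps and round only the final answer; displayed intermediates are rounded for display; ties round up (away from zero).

+127.8029 rpm

recognized (7 fixed axles, 6 meshes): fixed-axis compound train
mesh 1 [38T→65T]: ω = 384.0000×38/65 = 224.4923 rpm, sense flips to −
mesh 2 [73T→72T]: ω = 224.4923×73/72 = 227.6103 rpm, sense flips to +
mesh 3 [62T→62T]: ω = 227.6103×62/62 = 227.6103 rpm, sense flips to −
mesh 4 [53T→90T]: ω = 227.6103×53/90 = 134.0372 rpm, sense flips to +
mesh 5 [82T→82T]: ω = 134.0372×82/82 = 134.0372 rpm, sense flips to −
mesh 6 [82T→86T]: ω = 134.0372×82/86 = 127.8029 rpm, sense flips to +
signed output speed = +127.8029 rpm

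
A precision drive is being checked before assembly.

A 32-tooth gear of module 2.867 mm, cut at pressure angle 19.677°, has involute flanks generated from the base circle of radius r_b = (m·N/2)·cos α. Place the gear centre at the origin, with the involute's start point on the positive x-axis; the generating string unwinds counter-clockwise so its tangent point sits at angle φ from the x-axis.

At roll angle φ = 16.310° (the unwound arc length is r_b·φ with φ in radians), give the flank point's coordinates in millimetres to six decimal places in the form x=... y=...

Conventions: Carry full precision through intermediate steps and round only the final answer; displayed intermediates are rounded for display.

x=44.908093 y=0.329432

recognized (one wheel, involute flank): single-mesh tooth geometry, m = 2.867, N = 32
pitch radius r_p = m·N/2 = 2.867·32/2 = 45.872000
base radius r_b = r_p·cos α = 45.872000·cos 19.677° = 43.193341
roll angle φ = 16.310° = 0.28466320 rad
x = r_b·(cos φ + φ·sin φ) = 44.908093
y = r_b·(sin φ − φ·cos φ) = 0.329432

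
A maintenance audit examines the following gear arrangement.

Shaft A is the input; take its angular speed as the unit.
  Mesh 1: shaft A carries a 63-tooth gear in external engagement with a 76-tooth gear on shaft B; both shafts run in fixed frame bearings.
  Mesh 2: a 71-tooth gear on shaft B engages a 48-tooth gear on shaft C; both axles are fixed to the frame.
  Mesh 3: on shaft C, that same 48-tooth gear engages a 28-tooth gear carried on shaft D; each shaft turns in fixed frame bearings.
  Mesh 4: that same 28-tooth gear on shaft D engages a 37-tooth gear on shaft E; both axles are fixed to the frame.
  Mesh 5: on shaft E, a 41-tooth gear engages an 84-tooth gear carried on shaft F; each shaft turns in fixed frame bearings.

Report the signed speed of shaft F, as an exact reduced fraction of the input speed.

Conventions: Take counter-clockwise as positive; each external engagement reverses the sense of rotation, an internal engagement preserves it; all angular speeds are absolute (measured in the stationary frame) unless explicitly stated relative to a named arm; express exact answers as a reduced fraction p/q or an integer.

5-mesh fixed-axis compound train (all bearings frame-fixed)
mesh 1 [63T→76T]: |ω|/ω_in = 1×63/76 = 63/76, sense flips to −
mesh 2 [71T→48T]: |ω|/ω_in = (63/76)×71/48 = 1491/1216, sense flips to +
mesh 3 [48T→28T]: |ω|/ω_in = (1491/1216)×48/28 = 639/304, sense flips to −
mesh 4 [28T→37T]: |ω|/ω_in = (639/304)×28/37 = 4473/2812, sense flips to +
mesh 5 [41T→84T]: |ω|/ω_in = (4473/2812)×41/84 = 8733/11248, sense flips to −
signed output speed (× input speed) = -8733/11248

-8733/11248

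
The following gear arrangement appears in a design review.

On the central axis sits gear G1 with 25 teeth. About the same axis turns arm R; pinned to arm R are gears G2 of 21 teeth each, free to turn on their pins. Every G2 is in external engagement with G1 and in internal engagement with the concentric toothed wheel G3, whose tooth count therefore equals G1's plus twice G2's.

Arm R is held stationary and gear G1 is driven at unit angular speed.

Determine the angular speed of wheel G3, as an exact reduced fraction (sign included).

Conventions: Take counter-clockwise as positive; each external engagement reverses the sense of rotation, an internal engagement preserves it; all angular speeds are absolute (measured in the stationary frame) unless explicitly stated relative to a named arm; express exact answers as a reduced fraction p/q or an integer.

recognized (axles ride arm R): planetary set, 25/21/67 teeth
ring teeth: 25 + 2·21 = 67
25(ω_sun−ω_arm) = −67(ω_ring−ω_arm),  ω_arm = 0, ω_sun = 1
ω_ring = 0 − (25/67)(1−0) = -25/67
exact speed ratio = -25/67

-25/67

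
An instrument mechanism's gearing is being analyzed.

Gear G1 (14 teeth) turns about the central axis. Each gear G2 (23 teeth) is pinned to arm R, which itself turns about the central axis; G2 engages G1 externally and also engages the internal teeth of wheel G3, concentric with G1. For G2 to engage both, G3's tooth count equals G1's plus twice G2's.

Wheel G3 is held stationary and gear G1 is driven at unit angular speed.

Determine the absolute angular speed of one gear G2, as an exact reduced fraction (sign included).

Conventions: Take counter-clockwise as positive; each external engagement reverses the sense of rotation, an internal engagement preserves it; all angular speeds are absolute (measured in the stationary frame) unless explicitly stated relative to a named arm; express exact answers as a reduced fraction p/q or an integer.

recognized (axles ride arm R): planetary set, 14/23/60 teeth
ring teeth: 14 + 2·23 = 60
14(ω_sun−ω_arm) = −60(ω_ring−ω_arm),  ω_ring = 0, ω_sun = 1
14(1−ω_arm) = −60(0−ω_arm)  ⇒  74·ω_arm = 14  ⇒  ω_arm = 7/37
sun–planet mesh: 14·(1−7/37) = −23·(ω_p−ω_arm)  ⇒  ω_p−ω_arm = -420/851
ω_p = 7/37 − 420/851 = -7/23
exact speed ratio = -7/23

-7/23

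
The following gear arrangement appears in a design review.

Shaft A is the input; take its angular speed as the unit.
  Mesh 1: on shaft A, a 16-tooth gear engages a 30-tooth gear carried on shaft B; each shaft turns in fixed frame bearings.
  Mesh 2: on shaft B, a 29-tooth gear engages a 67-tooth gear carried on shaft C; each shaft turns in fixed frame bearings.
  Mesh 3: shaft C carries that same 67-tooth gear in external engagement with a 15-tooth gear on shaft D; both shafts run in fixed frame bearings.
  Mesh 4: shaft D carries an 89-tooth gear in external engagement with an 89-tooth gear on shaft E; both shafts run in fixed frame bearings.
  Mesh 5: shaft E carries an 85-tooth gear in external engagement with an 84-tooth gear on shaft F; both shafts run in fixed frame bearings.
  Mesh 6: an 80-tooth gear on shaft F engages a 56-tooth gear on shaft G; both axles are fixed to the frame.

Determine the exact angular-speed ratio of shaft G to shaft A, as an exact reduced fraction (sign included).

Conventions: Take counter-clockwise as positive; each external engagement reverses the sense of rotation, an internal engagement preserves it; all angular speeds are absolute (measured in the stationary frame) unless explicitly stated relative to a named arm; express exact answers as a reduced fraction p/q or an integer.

class = fixed-axis compound train [6 meshes; 6 ratios multiply, 6 sense flips]
mesh 1 [16T→30T]: running ratio 8/15, sense −
mesh 2 [29T→67T]: running ratio 232/1005, sense +
mesh 3 [67T→15T]: running ratio 232/225, sense −
mesh 4 [89T→89T]: running ratio 232/225, sense +
mesh 5 [85T→84T]: running ratio 986/945, sense −
mesh 6 [80T→56T]: running ratio 1972/1323, sense +
ω_out/ω_in = 1972/1323

1972/1323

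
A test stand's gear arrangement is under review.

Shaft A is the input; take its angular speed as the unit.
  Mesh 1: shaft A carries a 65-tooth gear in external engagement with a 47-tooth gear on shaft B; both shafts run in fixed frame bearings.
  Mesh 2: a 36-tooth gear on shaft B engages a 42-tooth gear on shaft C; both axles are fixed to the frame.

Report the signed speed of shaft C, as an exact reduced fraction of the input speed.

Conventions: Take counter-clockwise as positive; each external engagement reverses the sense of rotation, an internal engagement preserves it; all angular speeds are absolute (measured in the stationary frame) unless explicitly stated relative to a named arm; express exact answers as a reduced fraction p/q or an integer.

390/329

2-mesh fixed-axis compound train (all bearings frame-fixed)
mesh 1 [65T→47T]: |ω|/ω_in = 1×65/47 = 65/47, sense flips to −
mesh 2 [36T→42T]: |ω|/ω_in = (65/47)×36/42 = 390/329, sense flips to +
signed output speed (× input speed) = 390/329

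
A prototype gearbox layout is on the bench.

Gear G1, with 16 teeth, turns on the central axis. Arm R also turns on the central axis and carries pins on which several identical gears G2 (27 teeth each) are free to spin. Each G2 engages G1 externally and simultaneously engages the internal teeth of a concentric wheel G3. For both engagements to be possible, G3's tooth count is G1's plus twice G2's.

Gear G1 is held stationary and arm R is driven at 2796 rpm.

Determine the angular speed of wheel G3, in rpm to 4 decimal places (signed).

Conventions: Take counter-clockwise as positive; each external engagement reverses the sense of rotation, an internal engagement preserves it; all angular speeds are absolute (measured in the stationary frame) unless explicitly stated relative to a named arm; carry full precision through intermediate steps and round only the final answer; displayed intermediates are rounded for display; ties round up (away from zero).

+3435.0857 rpm

planetary set (16T centre, 27T on arm, 70T internal) — Willis relation
normalise by the input: solve with ω_arm = 1, then scale by 2796 rpm
ring teeth: 16 + 2·27 = 70
16(ω_sun−ω_arm) = −70(ω_ring−ω_arm),  ω_sun = 0, ω_arm = 1
ω_ring = 1 − (16/70)(0−1) = 43/35
scale: ω_ring = 43/35 × 2796 rpm = +3435.0857 rpm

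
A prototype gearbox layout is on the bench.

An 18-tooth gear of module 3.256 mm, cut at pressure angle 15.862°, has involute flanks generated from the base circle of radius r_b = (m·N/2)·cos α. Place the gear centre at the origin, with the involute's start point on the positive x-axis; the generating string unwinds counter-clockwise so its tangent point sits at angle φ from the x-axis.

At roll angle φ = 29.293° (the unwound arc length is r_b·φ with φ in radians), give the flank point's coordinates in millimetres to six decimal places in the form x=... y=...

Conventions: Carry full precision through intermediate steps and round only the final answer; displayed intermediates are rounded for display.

topology: single-mesh involute geometry — m = 3.256, N = 18
pitch radius r_p = m·N/2 = 3.256·18/2 = 29.304000
base radius r_b = r_p·cos α = 29.304000·cos 15.862° = 28.188186
roll angle φ = 29.293° = 0.51125930 rad
x = r_b·(cos φ + φ·sin φ) = 31.634922
y = r_b·(sin φ − φ·cos φ) = 1.223137

x=31.634922 y=1.223137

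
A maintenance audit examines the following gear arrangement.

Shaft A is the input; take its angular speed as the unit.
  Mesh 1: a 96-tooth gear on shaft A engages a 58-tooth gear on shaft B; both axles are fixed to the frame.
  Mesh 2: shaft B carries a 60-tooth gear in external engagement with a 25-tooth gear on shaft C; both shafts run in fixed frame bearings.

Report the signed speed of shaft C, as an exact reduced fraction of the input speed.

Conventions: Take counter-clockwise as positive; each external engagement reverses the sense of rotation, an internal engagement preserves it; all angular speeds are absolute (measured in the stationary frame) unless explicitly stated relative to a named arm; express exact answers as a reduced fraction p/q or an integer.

2-mesh fixed-axis compound train (all bearings frame-fixed)
mesh 1 [96T→58T]: |ω|/ω_in = 1×96/58 = 48/29, sense flips to −
mesh 2 [60T→25T]: |ω|/ω_in = (48/29)×60/25 = 576/145, sense flips to +
signed output speed (× input speed) = 576/145

576/145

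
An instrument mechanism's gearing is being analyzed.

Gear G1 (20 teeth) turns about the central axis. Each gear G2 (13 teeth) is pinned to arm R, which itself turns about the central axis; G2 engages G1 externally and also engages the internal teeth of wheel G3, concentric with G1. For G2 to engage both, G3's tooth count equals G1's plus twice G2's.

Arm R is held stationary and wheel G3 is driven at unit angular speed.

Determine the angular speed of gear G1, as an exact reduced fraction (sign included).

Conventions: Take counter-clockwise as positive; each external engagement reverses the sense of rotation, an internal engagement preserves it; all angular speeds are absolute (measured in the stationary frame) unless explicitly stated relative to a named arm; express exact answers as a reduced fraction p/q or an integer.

planetary set (20T centre, 13T on arm, 46T internal) — Willis relation
ring teeth: 20 + 2·13 = 46
20(ω_sun−ω_arm) = −46(ω_ring−ω_arm),  ω_arm = 0, ω_ring = 1
ω_sun = 0 − (46/20)(1−0) = -23/10
exact speed ratio = -23/10

-23/10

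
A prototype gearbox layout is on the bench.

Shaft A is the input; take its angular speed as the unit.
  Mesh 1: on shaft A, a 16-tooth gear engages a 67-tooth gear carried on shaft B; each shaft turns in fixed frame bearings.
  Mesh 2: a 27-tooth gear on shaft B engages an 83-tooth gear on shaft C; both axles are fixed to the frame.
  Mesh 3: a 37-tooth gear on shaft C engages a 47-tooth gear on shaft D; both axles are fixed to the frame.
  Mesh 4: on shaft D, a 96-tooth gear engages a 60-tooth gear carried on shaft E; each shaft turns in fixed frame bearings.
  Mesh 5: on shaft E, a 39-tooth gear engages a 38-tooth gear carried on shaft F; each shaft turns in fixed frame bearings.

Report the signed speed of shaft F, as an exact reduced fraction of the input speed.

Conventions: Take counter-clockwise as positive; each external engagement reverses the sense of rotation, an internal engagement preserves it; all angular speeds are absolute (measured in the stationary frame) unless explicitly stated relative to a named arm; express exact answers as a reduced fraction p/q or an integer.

5-mesh fixed-axis compound train (all bearings frame-fixed)
mesh 1 [16T→67T]: |ω|/ω_in = 1×16/67 = 16/67, sense flips to −
mesh 2 [27T→83T]: |ω|/ω_in = (16/67)×27/83 = 432/5561, sense flips to +
mesh 3 [37T→47T]: |ω|/ω_in = (432/5561)×37/47 = 15984/261367, sense flips to −
mesh 4 [96T→60T]: |ω|/ω_in = (15984/261367)×96/60 = 127872/1306835, sense flips to +
mesh 5 [39T→38T]: |ω|/ω_in = (127872/1306835)×39/38 = 2493504/24829865, sense flips to −
signed output speed (× input speed) = -2493504/24829865

-2493504/24829865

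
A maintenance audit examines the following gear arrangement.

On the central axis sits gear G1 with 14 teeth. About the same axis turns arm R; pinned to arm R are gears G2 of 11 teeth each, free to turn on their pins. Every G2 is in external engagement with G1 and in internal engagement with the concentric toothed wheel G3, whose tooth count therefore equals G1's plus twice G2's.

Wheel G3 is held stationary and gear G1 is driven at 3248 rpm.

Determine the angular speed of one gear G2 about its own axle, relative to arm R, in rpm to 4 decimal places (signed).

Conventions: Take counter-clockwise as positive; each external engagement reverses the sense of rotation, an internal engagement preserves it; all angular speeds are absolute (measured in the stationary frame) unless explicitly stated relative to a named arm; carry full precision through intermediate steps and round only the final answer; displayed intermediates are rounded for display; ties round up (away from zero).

planetary set (14T centre, 11T on arm, 36T internal) — Willis relation
normalise by the input: solve with ω_sun = 1, then scale by 3248 rpm
ring teeth: 14 + 2·11 = 36
14(ω_sun−ω_arm) = −36(ω_ring−ω_arm),  ω_ring = 0, ω_sun = 1
14(1−ω_arm) = −36(0−ω_arm)  ⇒  50·ω_arm = 14  ⇒  ω_arm = 7/25
sun–planet mesh: 14·(1−7/25) = −11·(ω_p−ω_arm)  ⇒  ω_p−ω_arm = -252/275
scale: ω_p−ω_arm = -252/275 × 3248 rpm = -2976.3491 rpm

-2976.3491 rpm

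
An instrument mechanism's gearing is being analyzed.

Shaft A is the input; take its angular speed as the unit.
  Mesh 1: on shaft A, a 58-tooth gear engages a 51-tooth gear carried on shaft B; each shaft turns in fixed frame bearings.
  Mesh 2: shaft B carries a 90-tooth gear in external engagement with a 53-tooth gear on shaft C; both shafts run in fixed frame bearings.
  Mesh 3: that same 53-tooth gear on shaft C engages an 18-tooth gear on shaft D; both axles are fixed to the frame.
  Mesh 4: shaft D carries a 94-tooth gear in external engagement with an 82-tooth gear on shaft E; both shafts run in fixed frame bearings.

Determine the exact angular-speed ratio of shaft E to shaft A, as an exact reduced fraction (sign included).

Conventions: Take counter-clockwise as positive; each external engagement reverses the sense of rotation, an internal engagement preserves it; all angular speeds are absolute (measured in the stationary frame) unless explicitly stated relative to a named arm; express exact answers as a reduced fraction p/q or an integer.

class = fixed-axis compound train [4 meshes; 4 ratios multiply, 4 sense flips]
mesh 1 [58T→51T]: running ratio 58/51, sense −
mesh 2 [90T→53T]: running ratio 1740/901, sense +
mesh 3 [53T→18T]: running ratio 290/51, sense −
mesh 4 [94T→82T]: running ratio 13630/2091, sense +
ω_out/ω_in = 13630/2091

13630/2091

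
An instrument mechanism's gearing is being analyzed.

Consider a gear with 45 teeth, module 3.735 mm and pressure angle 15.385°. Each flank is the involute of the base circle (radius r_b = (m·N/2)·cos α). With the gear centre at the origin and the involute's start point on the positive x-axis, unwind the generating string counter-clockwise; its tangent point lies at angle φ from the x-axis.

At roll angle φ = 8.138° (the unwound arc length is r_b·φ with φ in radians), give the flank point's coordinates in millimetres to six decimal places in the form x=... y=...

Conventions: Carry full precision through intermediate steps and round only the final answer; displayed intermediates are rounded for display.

class = single-mesh tooth geometry [base-circle involute, m = 3.735, 45T]
pitch radius r_p = m·N/2 = 3.735·45/2 = 84.037500
base radius r_b = r_p·cos α = 84.037500·cos 15.385° = 81.026007
roll angle φ = 8.138° = 0.14203489 rad
x = r_b·(cos φ + φ·sin φ) = 81.839196
y = r_b·(sin φ − φ·cos φ) = 0.077235

x=81.839196 y=0.077235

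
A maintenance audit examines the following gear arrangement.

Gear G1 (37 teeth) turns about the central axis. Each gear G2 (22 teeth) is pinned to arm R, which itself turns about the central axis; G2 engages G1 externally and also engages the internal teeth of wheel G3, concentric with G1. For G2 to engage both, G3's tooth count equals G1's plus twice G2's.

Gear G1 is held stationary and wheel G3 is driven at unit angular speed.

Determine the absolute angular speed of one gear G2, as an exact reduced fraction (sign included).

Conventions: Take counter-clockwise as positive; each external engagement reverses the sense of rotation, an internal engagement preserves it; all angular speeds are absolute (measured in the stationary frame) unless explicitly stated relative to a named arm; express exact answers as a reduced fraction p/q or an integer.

recognized (axles ride arm R): planetary set, 37/22/81 teeth
ring teeth: 37 + 2·22 = 81
37(ω_sun−ω_arm) = −81(ω_ring−ω_arm),  ω_sun = 0, ω_ring = 1
37(0−ω_arm) = −81(1−ω_arm)  ⇒  118·ω_arm = 81  ⇒  ω_arm = 81/118
sun–planet mesh: 37·(0−81/118) = −22·(ω_p−ω_arm)  ⇒  ω_p−ω_arm = 2997/2596
ω_p = 81/118 + 2997/2596 = 81/44
exact speed ratio = 81/44

81/44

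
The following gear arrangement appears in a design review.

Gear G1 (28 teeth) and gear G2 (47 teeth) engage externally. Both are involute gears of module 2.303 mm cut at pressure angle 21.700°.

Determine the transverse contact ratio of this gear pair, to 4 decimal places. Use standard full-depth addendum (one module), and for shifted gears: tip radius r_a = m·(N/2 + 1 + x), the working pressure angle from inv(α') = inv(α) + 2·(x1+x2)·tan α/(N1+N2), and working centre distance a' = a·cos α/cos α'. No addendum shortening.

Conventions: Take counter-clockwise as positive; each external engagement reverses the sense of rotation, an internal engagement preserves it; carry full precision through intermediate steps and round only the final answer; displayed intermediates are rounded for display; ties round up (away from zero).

1.6161

recognized (one external pair, fixed centres): single-mesh tooth geometry, m = 2.303, N1 = 28, N2 = 47
base radii: r_b1 = 29.957092, r_b2 = 50.285119
tip radii: r_a1 = 34.545000, r_a2 = 56.423500
no profile shift: α' = α, a' = a
action lengths: √(r_a1²−r_b1²) = 17.202606, √(r_a2²−r_b2²) = 25.593322
base pitch p_b = π·m·cos α = 6.722356
CR = (17.202606 + 25.593322 − 86.362500·sin 21.70000°)/6.722356 = 1.616052
contact ratio ≈ 1.6161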